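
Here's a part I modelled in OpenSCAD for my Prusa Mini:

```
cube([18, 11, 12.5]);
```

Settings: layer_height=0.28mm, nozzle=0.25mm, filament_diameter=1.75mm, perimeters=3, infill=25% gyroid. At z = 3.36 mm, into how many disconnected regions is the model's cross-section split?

1

At z = 3.36 mm: the cube (footprint 18×11) is included at this height. The result has 1 disconnected region.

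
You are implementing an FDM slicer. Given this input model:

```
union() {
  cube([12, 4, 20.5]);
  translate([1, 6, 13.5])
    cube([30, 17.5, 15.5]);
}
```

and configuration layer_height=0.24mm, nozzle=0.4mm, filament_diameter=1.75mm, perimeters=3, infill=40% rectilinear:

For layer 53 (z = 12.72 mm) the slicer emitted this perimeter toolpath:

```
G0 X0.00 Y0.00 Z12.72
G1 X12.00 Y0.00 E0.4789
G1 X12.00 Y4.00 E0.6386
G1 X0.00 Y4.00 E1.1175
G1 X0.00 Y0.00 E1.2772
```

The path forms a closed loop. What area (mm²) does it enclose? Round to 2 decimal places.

48.00 mm²

Apply the shoelace formula to the sequence of (X, Y) vertices; enclosed area = 48.00 mm².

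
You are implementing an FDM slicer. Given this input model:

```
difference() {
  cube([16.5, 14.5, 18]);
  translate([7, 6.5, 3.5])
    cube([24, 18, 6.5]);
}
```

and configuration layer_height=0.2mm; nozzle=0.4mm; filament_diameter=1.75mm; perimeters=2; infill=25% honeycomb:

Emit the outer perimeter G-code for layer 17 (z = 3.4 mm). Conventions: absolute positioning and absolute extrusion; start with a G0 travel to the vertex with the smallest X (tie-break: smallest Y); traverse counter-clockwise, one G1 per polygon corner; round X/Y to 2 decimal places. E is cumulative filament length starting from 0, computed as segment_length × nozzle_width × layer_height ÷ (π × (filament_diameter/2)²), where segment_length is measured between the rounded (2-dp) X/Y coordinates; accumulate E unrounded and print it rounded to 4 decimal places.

G0 X0.00 Y0.00 Z3.40
G1 X16.50 Y0.00 E0.5488
G1 X16.50 Y14.50 E1.0311
G1 X0.00 Y14.50 E1.5799
G1 X0.00 Y0.00 E2.0621

At z = 3.4 mm: the 16.5×14.5 cube contributes its full rectangle; the cube at (7, 6.5) is not intersected at this z (z outside [3.5, 10]); After the difference (first − rest): none of the subtracted shapes is present at this height, so the 16.5×14.5 cube is unchanged — 1 connected region. The outline is a single polygon with 4 vertices. Extrusion per mm of travel: 0.4 × 0.2 / (π × 0.875²) = 0.033260. Accumulating E over each segment gives final E = 2.0621.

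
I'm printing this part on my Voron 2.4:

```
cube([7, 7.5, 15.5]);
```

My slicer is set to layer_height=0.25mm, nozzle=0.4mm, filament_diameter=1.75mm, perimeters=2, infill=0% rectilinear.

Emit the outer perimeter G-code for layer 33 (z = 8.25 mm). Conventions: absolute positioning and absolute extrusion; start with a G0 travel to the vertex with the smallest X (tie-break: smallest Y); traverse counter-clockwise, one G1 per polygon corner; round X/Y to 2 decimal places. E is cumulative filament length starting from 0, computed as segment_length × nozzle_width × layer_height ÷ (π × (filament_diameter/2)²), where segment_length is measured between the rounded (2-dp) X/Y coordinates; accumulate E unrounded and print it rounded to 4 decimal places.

G0 X0.00 Y0.00 Z8.25
G1 X7.00 Y0.00 E0.2910
G1 X7.00 Y7.50 E0.6028
G1 X0.00 Y7.50 E0.8939
G1 X0.00 Y0.00 E1.2057

At z = 8.25 mm: the cube is present — its section is the full 7×7.5 rectangle. The outline is a single polygon with 4 vertices. Extrusion per mm of travel: 0.4 × 0.25 / (π × 0.875²) = 0.041575. Accumulating E over each segment gives final E = 1.2057.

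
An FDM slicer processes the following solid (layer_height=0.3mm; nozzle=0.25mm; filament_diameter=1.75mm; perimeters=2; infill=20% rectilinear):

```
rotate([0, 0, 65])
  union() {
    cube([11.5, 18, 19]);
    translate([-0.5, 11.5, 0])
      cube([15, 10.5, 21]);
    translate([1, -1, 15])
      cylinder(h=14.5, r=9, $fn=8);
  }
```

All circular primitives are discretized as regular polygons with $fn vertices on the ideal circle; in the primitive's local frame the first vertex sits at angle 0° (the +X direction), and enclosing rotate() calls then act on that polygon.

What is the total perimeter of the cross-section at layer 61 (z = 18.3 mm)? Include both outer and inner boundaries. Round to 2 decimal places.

At z = 18.3 mm: the cube is present — its section is the full 11.5×18 rectangle (perimeter 59.00 mm); the cube at (-0.5, 11.5) is present — its section is the full 15×10.5 rectangle (perimeter 51.00 mm); the cylinder at (1, -1): section is a regular 8-gon, circumradius r=9 (perimeter = 2·8·9.000·sin(180°/8) = 55.11 mm); Combining (union): the regions partially overlap (shared area 131.03 mm²), so the edge portions inside another operand are dropped and the merged outline is re-measured after clipping — boundary = 98.16 mm; (rotated 65° about Z; rotation is an isometry so areas/perimeters/island counts are preserved). Overall, the cross-section is a single solid region. Total boundary length (outer) = 98.16 mm.

98.16 mm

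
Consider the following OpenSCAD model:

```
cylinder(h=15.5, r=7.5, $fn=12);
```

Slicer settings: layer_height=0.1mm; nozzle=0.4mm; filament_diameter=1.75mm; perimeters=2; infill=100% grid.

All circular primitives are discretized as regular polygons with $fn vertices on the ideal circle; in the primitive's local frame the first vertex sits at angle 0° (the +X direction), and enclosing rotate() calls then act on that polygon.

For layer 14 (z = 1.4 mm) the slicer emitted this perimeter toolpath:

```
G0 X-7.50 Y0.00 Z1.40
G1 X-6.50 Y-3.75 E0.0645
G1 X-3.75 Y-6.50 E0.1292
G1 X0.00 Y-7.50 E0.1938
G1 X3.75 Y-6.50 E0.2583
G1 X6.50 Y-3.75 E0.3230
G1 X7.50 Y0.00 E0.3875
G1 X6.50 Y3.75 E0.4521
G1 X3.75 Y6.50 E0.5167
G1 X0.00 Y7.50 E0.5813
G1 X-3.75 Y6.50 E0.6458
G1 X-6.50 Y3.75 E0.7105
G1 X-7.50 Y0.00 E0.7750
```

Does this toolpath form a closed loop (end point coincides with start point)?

yes

Start point (G0): (-7.50, 0.00). End point (last G1): the path returns to the start — closed.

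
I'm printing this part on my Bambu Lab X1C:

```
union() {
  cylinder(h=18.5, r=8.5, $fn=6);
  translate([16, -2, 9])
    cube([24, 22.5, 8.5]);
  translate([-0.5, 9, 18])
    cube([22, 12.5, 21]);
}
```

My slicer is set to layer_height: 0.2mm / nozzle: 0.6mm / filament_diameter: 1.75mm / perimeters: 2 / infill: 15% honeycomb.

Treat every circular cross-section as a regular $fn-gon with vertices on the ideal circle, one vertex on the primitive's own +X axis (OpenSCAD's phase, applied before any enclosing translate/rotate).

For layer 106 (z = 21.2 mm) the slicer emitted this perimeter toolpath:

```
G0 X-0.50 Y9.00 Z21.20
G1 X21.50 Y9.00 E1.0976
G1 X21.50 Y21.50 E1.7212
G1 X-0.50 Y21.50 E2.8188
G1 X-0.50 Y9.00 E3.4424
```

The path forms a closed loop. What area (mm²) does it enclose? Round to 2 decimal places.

Apply the shoelace formula to the sequence of (X, Y) vertices; enclosed area = 275.00 mm².

275.00 mm²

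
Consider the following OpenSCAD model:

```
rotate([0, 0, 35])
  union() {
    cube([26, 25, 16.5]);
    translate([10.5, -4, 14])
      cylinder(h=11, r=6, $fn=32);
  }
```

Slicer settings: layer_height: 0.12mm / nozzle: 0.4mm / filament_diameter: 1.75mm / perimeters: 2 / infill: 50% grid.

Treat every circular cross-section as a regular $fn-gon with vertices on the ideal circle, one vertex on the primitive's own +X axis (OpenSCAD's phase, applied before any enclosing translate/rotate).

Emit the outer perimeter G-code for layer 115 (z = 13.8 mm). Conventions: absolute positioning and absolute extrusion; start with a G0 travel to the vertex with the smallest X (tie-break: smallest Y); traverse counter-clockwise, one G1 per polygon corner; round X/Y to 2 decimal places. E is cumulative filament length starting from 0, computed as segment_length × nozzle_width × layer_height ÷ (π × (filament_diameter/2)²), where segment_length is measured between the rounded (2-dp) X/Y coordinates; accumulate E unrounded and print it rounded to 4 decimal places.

At z = 13.8 mm: the cube (footprint 26×25) is included at this height; the cylinder at (10.5, -4) does not reach this height (z outside [14, 25]); Taking the union: only the 26×25 cube is present, so the union is just that shape — 1 connected region; (rotated 35° about Z; rotation is an isometry so areas/perimeters/island counts are preserved). The outline is a single polygon with 4 vertices. Extrusion per mm of travel: 0.4 × 0.12 / (π × 0.875²) = 0.019956. Accumulating E over each segment gives final E = 2.0356.

G0 X-14.34 Y20.48 Z13.80
G1 X0.00 Y0.00 E0.4989
G1 X21.30 Y14.91 E1.0178
G1 X6.96 Y35.39 E1.5167
G1 X-14.34 Y20.48 E2.0356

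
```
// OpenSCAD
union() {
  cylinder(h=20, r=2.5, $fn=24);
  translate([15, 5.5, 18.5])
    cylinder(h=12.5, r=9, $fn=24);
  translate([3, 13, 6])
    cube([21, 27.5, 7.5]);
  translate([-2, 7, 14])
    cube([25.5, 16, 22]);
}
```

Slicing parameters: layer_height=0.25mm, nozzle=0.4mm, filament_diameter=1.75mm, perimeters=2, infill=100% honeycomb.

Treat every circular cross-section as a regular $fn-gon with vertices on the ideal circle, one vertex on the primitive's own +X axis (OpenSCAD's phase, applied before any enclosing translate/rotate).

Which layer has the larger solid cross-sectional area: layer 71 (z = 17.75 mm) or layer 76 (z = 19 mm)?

layer 76 (z = 19 mm)

Layer 71 (z = 17.75): the r=2.5 cylinder gives a regular 24-gon of circumradius 2.5 (constant along its height) (area = (24/2)·2.500²·sin(360°/24) = 19.41 mm²); the cylinder at (15, 5.5) is absent (z outside [18.5, 31]); the cube at (3, 13) does not reach this height (z outside [6, 13.5]); the cube at (-2, 7) (footprint 25.5×16) is included at this height (area 408.00 mm²); Merging all regions: the 2 present regions are separate (no shared area or edge), so areas and boundary lengths simply add and each stays a separate island — area = 427.41 mm². So its area = 427.41 mm². Layer 76 (z = 19): the r=2.5 cylinder contributes a regular 24-gon of circumradius 2.5 (area = (24/2)·2.500²·sin(360°/24) = 19.41 mm²); the cylinder at (15, 5.5): section is a regular 24-gon, circumradius r=9 (area = (24/2)·9.000²·sin(360°/24) = 251.57 mm²); the cube at (3, 13) is absent (z outside [6, 13.5]); the 25.5×16 cube at (-2, 7) contributes its full rectangle (area 408.00 mm²); Combining (union): the regions partially overlap — summed areas 678.98 mm² minus the doubly-counted overlap 98.83 mm² gives 580.15 mm² — area = 580.15 mm². So its area = 580.15 mm². Layer 76 is larger (580.15 vs 427.41 mm²).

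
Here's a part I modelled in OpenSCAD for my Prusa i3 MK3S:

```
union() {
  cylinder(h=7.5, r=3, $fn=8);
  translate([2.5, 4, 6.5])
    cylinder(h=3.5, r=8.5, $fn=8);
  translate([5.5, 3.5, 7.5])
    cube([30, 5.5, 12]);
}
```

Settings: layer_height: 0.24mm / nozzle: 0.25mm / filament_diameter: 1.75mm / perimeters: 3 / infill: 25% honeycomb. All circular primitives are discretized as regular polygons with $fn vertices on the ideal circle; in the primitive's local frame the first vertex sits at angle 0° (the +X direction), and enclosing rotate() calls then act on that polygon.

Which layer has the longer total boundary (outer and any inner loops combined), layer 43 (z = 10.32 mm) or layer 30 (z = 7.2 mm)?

Layer 43 (z = 10.32): the cylinder does not reach this height (z outside [0, 7.5]); the cylinder at (2.5, 4) does not reach this height (z outside [6.5, 10]); the cube at (5.5, 3.5) (footprint 30×5.5) is included at this height (perimeter 71.00 mm); Merging all regions: only the 30×5.5 cube at (5.5, 3.5) is present, so the union is just that shape — boundary = 71.00 mm. So its perimeter = 71.00 mm. Layer 30 (z = 7.2): the cylinder: section is a regular 8-gon, circumradius r=3 (perimeter = 2·8·3.000·sin(180°/8) = 18.37 mm); the r=8.5 cylinder at (2.5, 4) gives a regular 8-gon of circumradius 8.5 (constant along its height) (perimeter = 2·8·8.500·sin(180°/8) = 52.04 mm); the cube at (5.5, 3.5) does not reach this height (z outside [7.5, 19.5]); Taking the union: the r=3 cylinder lies entirely inside the r=8.5 cylinder at (2.5, 4), so the union is just the r=8.5 cylinder at (2.5, 4) — boundary = 52.04 mm. So its perimeter = 52.04 mm. Layer 43 is larger (71.00 vs 52.04 mm).

layer 43 (z = 10.32 mm)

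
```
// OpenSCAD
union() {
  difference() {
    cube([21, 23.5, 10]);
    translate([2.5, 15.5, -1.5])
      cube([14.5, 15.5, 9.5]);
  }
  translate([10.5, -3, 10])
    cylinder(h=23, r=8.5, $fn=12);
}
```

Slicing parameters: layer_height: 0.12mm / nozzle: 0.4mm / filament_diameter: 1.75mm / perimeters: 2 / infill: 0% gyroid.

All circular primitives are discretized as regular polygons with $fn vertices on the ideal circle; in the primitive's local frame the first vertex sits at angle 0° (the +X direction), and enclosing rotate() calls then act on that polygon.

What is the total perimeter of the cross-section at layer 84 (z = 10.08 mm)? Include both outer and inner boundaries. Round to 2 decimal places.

At z = 10.08 mm: the cube is not intersected at this z (z outside [0, 10]); the cube at (2.5, 15.5) is absent (z outside [-1.5, 8]); Taking the first minus the rest: the first operand is absent here, so nothing remains; the r=8.5 cylinder at (10.5, -3) contributes a regular 12-gon of circumradius 8.5 (perimeter = 2·12·8.500·sin(180°/12) = 52.80 mm); Merging all regions: only the r=8.5 cylinder at (10.5, -3) is present, so the union is just that shape — boundary = 52.80 mm. Overall, the cross-section is a single solid region. Total boundary length (outer) = 52.80 mm.

52.80 mm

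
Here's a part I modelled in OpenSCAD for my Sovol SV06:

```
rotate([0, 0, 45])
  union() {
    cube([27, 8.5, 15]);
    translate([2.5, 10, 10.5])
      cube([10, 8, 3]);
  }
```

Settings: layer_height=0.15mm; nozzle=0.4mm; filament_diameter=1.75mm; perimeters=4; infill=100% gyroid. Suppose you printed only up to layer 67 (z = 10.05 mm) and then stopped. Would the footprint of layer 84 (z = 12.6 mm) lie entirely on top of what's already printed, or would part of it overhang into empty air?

Compare the two slices. At z = 10.05: the 27×8.5 cube contributes its full rectangle (area 229.50 mm²); the cube at (2.5, 10) is not intersected at this z (z outside [10.5, 13.5]); Merging all regions: only the 27×8.5 cube is present, so the union is just that shape — area = 229.50 mm²; (whole slice rotated 45° about Z — lengths, areas and connectivity unchanged). At z = 12.6: the cube (footprint 27×8.5) is included at this height (area 229.50 mm²); the cube at (2.5, 10) is present — its section is the full 10×8 rectangle (area 80.00 mm²); Combining (union): the 2 present regions are separate (no shared area or edge), so areas and boundary lengths simply add and each stays a separate island — area = 309.50 mm²; (whole slice rotated 45° about Z — lengths, areas and connectivity unchanged). Checking containment: at z = 12.6 the cross-section extends beyond the z = 10.05 cross-section by about 80.00 mm².

part overhangs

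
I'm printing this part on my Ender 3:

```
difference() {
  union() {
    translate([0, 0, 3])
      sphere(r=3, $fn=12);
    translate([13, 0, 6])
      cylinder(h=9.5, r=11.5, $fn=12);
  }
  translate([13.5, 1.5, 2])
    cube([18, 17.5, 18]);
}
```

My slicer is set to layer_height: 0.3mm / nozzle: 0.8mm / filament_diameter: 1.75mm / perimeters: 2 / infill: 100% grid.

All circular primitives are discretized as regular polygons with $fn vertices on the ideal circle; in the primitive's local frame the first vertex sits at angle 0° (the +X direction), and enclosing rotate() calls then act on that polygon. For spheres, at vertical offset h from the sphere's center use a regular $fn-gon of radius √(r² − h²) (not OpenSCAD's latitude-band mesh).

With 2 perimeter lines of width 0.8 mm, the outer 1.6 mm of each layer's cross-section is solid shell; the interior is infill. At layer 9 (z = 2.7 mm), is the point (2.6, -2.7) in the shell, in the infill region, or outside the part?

outside

At z = 2.7 mm: the r=3 sphere contributes a regular 12-gon of circumradius √(3²−0.3²) = 2.985; the cylinder at (13, 0) is not intersected at this z (z outside [6, 15.5]); Taking the union: only the r=3 sphere is present, so the union is just that shape — 1 connected region; the cube at (13.5, 1.5) is present — its section is the full 18×17.5 rectangle; After the difference (first − rest): starting from that combined region, the 18×17.5 cube at (13.5, 1.5) misses the remaining region (no effect) — 1 connected region. Overall, the cross-section is a single solid region. The nearest boundary edge runs (2.59, -1.49)→(1.49, -2.59); distance from the point to it = 0.86 mm. The point is not inside any of the regions above, so it lies outside the cross-section (0.86 mm from the nearest boundary).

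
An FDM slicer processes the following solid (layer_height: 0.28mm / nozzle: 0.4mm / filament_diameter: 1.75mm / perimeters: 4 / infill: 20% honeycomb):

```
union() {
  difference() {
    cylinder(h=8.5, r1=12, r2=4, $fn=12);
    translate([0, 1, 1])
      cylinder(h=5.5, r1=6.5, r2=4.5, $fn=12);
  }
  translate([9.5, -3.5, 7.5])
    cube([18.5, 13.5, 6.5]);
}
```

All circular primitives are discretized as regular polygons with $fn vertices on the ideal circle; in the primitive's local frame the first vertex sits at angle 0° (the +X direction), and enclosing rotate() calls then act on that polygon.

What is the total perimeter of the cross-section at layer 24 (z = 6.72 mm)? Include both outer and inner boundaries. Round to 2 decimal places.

35.25 mm

At z = 6.72 mm: the cone contributes a regular 12-gon of circumradius 5.675 (interpolated between r1=12 and r2=4 at t=0.791) (perimeter = 2·12·5.675·sin(180°/12) = 35.25 mm); the cone at (0, 1) does not reach this height (z outside [1, 6.5]); Taking the first minus the rest: none of the subtracted shapes is present at this height, so the cone is unchanged — boundary = 35.25 mm; the cube at (9.5, -3.5) does not reach this height (z outside [7.5, 14]); Combining (union): only that combined region is present, so the union is just that shape — boundary = 35.25 mm. Overall, the cross-section is a single solid region. Total boundary length (outer) = 35.25 mm.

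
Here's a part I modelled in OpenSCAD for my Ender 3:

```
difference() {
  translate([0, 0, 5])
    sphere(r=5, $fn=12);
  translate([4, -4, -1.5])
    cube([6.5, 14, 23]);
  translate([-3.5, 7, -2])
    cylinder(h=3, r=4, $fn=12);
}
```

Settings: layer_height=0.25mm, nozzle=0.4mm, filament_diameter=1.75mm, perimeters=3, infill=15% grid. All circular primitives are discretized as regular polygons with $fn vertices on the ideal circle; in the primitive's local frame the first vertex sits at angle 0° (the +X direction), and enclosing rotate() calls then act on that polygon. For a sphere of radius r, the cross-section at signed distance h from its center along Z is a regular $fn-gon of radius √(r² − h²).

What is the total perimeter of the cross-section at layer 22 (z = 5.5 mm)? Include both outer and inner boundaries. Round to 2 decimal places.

30.47 mm

At z = 5.5 mm: the r=5 sphere contributes a regular 12-gon of circumradius √(5²−0.5²) = 4.975 (perimeter = 2·12·4.975·sin(180°/12) = 30.90 mm); the 6.5×14 cube at (4, -4) contributes its full rectangle (perimeter 41.00 mm); the cylinder at (-3.5, 7) is absent (z outside [-2, 1]); Subtracting the remaining from the first: starting from the r=5 sphere, the 6.5×14 cube at (4, -4) partially overlaps it — only the 3.29 mm² overlap (of its 91.00 mm²) is removed, clipping the outline — boundary = 30.47 mm. Overall, the cross-section is a single solid region. Total boundary length (outer) = 30.47 mm.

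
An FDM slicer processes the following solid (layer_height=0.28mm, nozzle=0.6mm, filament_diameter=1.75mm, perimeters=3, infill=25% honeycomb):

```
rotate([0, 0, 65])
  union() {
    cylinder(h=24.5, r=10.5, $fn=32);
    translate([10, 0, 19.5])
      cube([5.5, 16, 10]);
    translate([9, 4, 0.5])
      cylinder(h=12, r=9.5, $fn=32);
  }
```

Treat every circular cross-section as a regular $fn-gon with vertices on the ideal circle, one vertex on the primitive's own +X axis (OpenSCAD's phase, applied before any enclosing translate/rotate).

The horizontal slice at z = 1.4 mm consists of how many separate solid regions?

At z = 1.4 mm: the cylinder: section is a regular 32-gon, circumradius r=10.5; the cube at (10, 0) is absent (z outside [19.5, 29.5]); the r=9.5 cylinder at (9, 4) contributes a regular 32-gon of circumradius 9.5; Combining (union): the regions partially overlap (shared area 123.75 mm²), so overlapping operands fuse into one piece — 1 connected region; (whole slice rotated 65° about Z — lengths, areas and connectivity unchanged). The result has 1 disconnected region.

1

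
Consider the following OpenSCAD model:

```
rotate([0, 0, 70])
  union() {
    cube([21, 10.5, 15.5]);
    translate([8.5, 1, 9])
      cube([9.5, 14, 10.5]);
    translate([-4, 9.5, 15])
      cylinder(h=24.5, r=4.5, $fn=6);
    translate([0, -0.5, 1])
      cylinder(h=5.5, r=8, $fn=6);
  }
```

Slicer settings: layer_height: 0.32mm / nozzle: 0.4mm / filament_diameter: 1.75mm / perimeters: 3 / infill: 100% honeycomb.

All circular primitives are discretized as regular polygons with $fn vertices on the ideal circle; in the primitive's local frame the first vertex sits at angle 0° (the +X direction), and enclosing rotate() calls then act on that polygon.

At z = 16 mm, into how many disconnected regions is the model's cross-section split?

2

At z = 16 mm: the cube is absent (z outside [0, 15.5]); the 9.5×14 cube at (8.5, 1) contributes its full rectangle; the r=4.5 cylinder at (-4, 9.5) contributes a regular 6-gon of circumradius 4.5; the cylinder at (0, -0.5) is absent (z outside [1, 6.5]); Taking the union: the 2 present regions are separate (no shared area or edge), so areas and boundary lengths simply add and each stays a separate island — 2 connected regions; (whole slice rotated 70° about Z — lengths, areas and connectivity unchanged). The result has 2 disconnected regions.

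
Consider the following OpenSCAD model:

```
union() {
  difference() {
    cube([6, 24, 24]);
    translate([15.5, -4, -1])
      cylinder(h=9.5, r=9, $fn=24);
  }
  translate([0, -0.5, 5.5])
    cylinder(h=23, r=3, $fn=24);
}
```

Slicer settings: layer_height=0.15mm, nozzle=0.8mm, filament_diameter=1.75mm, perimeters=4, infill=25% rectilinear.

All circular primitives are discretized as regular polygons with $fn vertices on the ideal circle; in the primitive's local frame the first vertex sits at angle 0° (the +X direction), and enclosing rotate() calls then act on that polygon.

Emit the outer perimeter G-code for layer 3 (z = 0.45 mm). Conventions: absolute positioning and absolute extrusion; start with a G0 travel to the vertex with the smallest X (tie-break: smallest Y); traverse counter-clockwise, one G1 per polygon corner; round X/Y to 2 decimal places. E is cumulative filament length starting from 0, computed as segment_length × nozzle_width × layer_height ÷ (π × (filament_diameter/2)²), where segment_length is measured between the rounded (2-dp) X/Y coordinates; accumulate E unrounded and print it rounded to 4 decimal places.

G0 X0.00 Y0.00 Z0.45
G1 X6.00 Y0.00 E0.2993
G1 X6.00 Y24.00 E1.4967
G1 X0.00 Y24.00 E1.7960
G1 X0.00 Y0.00 E2.9934

At z = 0.45 mm: the cube is present — its section is the full 6×24 rectangle; the r=9 cylinder at (15.5, -4) contributes a regular 24-gon of circumradius 9; Taking the first minus the rest: starting from the 6×24 cube, the r=9 cylinder at (15.5, -4) misses the remaining region (no effect) — 1 connected region; the cylinder at (0, -0.5) is not intersected at this z (z outside [5.5, 28.5]); Taking the union: only that combined region is present, so the union is just that shape — 1 connected region. The outline is a single polygon with 4 vertices. Extrusion per mm of travel: 0.8 × 0.15 / (π × 0.875²) = 0.049890. Accumulating E over each segment gives final E = 2.9934.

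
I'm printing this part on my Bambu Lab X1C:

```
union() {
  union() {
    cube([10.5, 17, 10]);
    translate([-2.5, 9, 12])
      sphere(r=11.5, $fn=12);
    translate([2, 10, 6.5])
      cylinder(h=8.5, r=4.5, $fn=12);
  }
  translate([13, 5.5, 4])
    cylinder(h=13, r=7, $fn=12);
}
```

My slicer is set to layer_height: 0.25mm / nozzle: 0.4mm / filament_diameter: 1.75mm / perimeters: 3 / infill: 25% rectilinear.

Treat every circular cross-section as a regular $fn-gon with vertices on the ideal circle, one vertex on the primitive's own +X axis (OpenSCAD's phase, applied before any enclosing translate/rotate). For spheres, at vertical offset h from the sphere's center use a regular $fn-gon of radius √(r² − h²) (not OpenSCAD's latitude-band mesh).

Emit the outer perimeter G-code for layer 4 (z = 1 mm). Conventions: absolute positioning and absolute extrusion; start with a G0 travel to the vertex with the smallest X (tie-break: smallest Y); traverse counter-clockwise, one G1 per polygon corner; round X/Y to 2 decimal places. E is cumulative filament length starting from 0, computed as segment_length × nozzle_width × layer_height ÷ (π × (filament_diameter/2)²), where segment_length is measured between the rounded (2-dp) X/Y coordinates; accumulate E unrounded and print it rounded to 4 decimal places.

At z = 1 mm: the 10.5×17 cube contributes its full rectangle; the r=11.5 sphere at (-2.5, 9) slices to a regular 12-gon of circumradius 3.354 (√(r²−h²) with h=11 from center); the cylinder at (2, 10) is not intersected at this z (z outside [6.5, 15]); Combining (union): the regions partially overlap (shared area 2.27 mm²), so overlapping operands fuse into one piece — 1 connected region; the cylinder at (13, 5.5) is not intersected at this z (z outside [4, 17]); Combining (union): only the result so far is present, so the union is just that shape — 1 connected region. The outline is a single polygon with 15 vertices. Extrusion per mm of travel: 0.4 × 0.25 / (π × 0.875²) = 0.041575. Accumulating E over each segment gives final E = 2.7874.

G0 X-5.85 Y9.00 Z1.00
G1 X-5.40 Y7.32 E0.0723
G1 X-4.18 Y6.10 E0.1440
G1 X-2.50 Y5.65 E0.2163
G1 X-0.82 Y6.10 E0.2887
G1 X0.00 Y6.92 E0.3369
G1 X0.00 Y0.00 E0.6246
G1 X10.50 Y0.00 E1.0611
G1 X10.50 Y17.00 E1.7679
G1 X0.00 Y17.00 E2.2044
G1 X0.00 Y11.08 E2.4506
G1 X-0.82 Y11.90 E2.4988
G1 X-2.50 Y12.35 E2.5711
G1 X-4.18 Y11.90 E2.6434
G1 X-5.40 Y10.68 E2.7151
G1 X-5.85 Y9.00 E2.7874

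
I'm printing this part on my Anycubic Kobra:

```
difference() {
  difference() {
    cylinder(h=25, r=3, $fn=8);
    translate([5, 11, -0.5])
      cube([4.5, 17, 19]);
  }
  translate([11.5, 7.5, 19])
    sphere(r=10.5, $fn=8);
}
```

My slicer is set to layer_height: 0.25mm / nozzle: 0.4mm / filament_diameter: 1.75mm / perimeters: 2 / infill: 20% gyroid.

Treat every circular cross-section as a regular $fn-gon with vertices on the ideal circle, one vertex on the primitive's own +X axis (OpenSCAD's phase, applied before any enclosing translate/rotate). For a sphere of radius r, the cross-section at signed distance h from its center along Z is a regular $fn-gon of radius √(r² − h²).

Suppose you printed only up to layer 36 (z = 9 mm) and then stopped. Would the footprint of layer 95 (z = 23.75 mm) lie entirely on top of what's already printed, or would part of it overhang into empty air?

Compare the two slices. At z = 9: the r=3 cylinder gives a regular 8-gon of circumradius 3 (constant along its height) (area = (8/2)·3.000²·sin(360°/8) = 25.46 mm²); the cube at (5, 11) (footprint 4.5×17) is included at this height (area 76.50 mm²); Subtracting the remaining from the first: starting from the r=3 cylinder (25.46 mm²), the 4.5×17 cube at (5, 11) misses the remaining region (no effect) — area = 25.46 mm²; the sphere at (11.5, 7.5): section is a regular 8-gon, circumradius = √(r²−h²) = √(10.5²−10²) = 3.202 (area = (8/2)·3.202²·sin(360°/8) = 28.99 mm²); Subtracting the remaining from the first: starting from the result so far (25.46 mm²), the r=10.5 sphere at (11.5, 7.5) misses the remaining region (no effect) — area = 25.46 mm². At z = 23.75: the r=3 cylinder contributes a regular 8-gon of circumradius 3 (area = (8/2)·3.000²·sin(360°/8) = 25.46 mm²); the cube at (5, 11) is absent (z outside [-0.5, 18.5]); Subtracting the remaining from the first: none of the subtracted shapes is present at this height, so the r=3 cylinder is unchanged — area = 25.46 mm²; the r=10.5 sphere at (11.5, 7.5) slices to a regular 8-gon of circumradius 9.364 (√(r²−h²) with h=4.75 from center) (area = (8/2)·9.364²·sin(360°/8) = 248.02 mm²); Taking the first minus the rest: starting from that combined region (25.46 mm²), the r=10.5 sphere at (11.5, 7.5) misses the remaining region (no effect) — area = 25.46 mm². Checking containment: the cross-section at z = 23.75 is a subset of the cross-section at z = 9.

entirely on top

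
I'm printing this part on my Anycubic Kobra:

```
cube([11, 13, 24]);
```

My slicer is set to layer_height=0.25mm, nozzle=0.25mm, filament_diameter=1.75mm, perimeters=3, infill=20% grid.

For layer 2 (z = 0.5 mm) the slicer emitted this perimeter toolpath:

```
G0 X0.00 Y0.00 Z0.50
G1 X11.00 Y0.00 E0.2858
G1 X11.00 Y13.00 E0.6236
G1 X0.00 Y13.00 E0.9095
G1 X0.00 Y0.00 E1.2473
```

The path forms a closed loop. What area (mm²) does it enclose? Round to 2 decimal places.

Apply the shoelace formula to the sequence of (X, Y) vertices; enclosed area = 143.00 mm².

143.00 mm²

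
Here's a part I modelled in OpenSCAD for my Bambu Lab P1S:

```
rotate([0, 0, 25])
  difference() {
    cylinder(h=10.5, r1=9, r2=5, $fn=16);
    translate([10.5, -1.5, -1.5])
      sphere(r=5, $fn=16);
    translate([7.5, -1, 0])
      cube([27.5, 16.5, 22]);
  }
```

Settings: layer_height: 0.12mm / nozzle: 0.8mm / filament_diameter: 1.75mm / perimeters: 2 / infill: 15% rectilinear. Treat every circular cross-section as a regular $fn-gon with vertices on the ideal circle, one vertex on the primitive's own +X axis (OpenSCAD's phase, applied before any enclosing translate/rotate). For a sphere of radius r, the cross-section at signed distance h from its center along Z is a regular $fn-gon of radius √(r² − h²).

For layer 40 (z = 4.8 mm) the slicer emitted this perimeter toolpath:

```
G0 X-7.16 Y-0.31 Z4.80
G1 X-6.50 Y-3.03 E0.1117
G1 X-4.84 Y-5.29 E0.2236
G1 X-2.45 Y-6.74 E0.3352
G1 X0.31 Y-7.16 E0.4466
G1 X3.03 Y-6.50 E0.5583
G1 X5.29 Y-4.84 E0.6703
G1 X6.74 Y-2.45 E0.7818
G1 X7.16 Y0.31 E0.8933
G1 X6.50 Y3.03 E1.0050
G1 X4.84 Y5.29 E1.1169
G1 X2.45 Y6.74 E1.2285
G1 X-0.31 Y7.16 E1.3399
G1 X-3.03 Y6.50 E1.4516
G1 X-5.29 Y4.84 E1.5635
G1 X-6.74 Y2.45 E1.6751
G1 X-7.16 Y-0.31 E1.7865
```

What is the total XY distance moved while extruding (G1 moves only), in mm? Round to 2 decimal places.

44.76 mm

Sum the Euclidean lengths of each G1 segment: total = 44.76 mm.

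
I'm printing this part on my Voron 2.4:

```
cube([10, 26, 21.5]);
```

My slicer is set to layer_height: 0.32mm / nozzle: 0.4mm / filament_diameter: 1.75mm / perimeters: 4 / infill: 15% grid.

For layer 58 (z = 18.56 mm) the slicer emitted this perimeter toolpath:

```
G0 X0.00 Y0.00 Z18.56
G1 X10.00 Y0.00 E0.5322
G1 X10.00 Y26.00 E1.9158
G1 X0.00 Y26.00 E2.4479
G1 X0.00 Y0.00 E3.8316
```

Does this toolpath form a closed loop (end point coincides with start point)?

yes

Start point (G0): (0.00, 0.00). End point (last G1): the path returns to the start — closed.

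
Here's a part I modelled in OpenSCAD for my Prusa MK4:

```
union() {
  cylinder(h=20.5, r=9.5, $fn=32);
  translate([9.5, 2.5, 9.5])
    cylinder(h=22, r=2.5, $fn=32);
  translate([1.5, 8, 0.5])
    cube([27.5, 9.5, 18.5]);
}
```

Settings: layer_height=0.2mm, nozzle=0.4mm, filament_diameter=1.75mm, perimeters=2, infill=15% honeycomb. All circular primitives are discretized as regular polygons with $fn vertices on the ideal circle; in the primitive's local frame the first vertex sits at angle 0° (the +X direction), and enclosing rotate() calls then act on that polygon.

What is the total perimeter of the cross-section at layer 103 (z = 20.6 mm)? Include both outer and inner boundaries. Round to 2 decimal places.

At z = 20.6 mm: the cylinder does not reach this height (z outside [0, 20.5]); the cylinder at (9.5, 2.5): section is a regular 32-gon, circumradius r=2.5 (perimeter = 2·32·2.500·sin(180°/32) = 15.68 mm); the cube at (1.5, 8) is not intersected at this z (z outside [0.5, 19]); Taking the union: only the r=2.5 cylinder at (9.5, 2.5) is present, so the union is just that shape — boundary = 15.68 mm. Overall, the cross-section is a single solid region. Total boundary length (outer) = 15.68 mm.

15.68 mm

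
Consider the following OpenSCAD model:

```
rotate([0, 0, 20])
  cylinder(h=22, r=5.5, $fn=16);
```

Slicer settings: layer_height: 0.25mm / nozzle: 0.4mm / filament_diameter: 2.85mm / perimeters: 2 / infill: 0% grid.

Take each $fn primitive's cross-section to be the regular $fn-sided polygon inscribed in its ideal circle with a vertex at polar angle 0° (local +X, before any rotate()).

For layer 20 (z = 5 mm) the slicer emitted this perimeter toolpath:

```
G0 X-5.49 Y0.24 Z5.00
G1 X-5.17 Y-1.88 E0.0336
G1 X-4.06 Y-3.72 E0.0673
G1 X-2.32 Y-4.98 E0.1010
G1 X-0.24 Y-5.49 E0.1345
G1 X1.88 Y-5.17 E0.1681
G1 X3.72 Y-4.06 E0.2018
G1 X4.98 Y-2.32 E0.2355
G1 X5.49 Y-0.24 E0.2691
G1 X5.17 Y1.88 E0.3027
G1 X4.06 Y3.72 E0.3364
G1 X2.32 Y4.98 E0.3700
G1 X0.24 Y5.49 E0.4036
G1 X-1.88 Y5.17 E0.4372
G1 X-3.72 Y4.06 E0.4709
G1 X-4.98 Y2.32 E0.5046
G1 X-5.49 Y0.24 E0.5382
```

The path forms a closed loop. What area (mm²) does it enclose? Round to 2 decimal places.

Apply the shoelace formula to the sequence of (X, Y) vertices; enclosed area = 92.58 mm².

92.58 mm²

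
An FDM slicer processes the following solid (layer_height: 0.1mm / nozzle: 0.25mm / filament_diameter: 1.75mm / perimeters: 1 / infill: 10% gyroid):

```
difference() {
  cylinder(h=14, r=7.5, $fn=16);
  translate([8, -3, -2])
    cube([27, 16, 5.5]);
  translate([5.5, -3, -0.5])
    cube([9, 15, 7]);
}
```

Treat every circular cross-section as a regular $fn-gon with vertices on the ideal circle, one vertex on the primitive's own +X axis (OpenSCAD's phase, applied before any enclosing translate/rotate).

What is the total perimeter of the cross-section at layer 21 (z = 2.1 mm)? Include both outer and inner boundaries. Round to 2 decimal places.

At z = 2.1 mm: the r=7.5 cylinder gives a regular 16-gon of circumradius 7.5 (constant along its height) (perimeter = 2·16·7.500·sin(180°/16) = 46.82 mm); the 27×16 cube at (8, -3) contributes its full rectangle (perimeter 86.00 mm); the cube at (5.5, -3) (footprint 9×15) is included at this height (perimeter 48.00 mm); After the difference (first − rest): starting from the r=7.5 cylinder, the 27×16 cube at (8, -3) misses the remaining region (no effect); the 9×15 cube at (5.5, -3) partially overlaps it — only the 11.55 mm² overlap (of its 135.00 mm²) is removed, clipping the outline — boundary = 47.59 mm. Overall, the cross-section is a single solid region. Total boundary length (outer) = 47.59 mm.

47.59 mm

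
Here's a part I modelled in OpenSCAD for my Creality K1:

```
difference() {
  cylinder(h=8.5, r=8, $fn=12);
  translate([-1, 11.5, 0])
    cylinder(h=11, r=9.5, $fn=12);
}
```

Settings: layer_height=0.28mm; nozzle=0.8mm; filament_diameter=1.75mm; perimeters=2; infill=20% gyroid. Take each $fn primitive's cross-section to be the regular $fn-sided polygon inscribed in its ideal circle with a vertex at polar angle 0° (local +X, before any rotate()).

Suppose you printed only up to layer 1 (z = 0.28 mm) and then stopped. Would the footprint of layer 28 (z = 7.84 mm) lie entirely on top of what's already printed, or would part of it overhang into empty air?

entirely on top

Compare the two slices. At z = 0.28: the cylinder: section is a regular 12-gon, circumradius r=8 (area = (12/2)·8.000²·sin(360°/12) = 192.00 mm²); the r=9.5 cylinder at (-1, 11.5) gives a regular 12-gon of circumradius 9.5 (constant along its height) (area = (12/2)·9.500²·sin(360°/12) = 270.75 mm²); Subtracting the remaining from the first: starting from the r=8 cylinder (192.00 mm²), the r=9.5 cylinder at (-1, 11.5) partially overlaps it — only the 48.22 mm² overlap (of its 270.75 mm²) is removed, clipping the outline — area = 143.78 mm². At z = 7.84: the r=8 cylinder gives a regular 12-gon of circumradius 8 (constant along its height) (area = (12/2)·8.000²·sin(360°/12) = 192.00 mm²); the r=9.5 cylinder at (-1, 11.5) gives a regular 12-gon of circumradius 9.5 (constant along its height) (area = (12/2)·9.500²·sin(360°/12) = 270.75 mm²); Subtracting the remaining from the first: starting from the r=8 cylinder (192.00 mm²), the r=9.5 cylinder at (-1, 11.5) partially overlaps it — only the 48.22 mm² overlap (of its 270.75 mm²) is removed, clipping the outline — area = 143.78 mm². Checking containment: the cross-section at z = 7.84 is a subset of the cross-section at z = 0.28.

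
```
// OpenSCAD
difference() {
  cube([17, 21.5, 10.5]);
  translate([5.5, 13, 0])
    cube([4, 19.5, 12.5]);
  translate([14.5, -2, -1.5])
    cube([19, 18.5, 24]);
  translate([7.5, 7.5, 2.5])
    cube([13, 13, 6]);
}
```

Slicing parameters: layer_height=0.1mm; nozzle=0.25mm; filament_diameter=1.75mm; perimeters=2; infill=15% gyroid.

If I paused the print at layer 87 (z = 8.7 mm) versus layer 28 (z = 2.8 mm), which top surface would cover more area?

Layer 87 (z = 8.7): the 17×21.5 cube contributes its full rectangle (area 365.50 mm²); the cube at (5.5, 13) is present — its section is the full 4×19.5 rectangle (area 78.00 mm²); the cube at (14.5, -2) (footprint 19×18.5) is included at this height (area 351.50 mm²); the cube at (7.5, 7.5) is absent (z outside [2.5, 8.5]); Subtracting the remaining from the first: starting from the 17×21.5 cube (365.50 mm²), the 4×19.5 cube at (5.5, 13) partially overlaps it — only the 34.00 mm² overlap (of its 78.00 mm²) is removed, clipping the outline; the 19×18.5 cube at (14.5, -2) partially overlaps it — only the 41.25 mm² overlap (of its 351.50 mm²) is removed, clipping the outline — area = 290.25 mm². So its area = 290.25 mm². Layer 28 (z = 2.8): the cube is present — its section is the full 17×21.5 rectangle (area 365.50 mm²); the 4×19.5 cube at (5.5, 13) contributes its full rectangle (area 78.00 mm²); the 19×18.5 cube at (14.5, -2) contributes its full rectangle (area 351.50 mm²); the cube at (7.5, 7.5) is present — its section is the full 13×13 rectangle (area 169.00 mm²); After the difference (first − rest): starting from the 17×21.5 cube (365.50 mm²), the 4×19.5 cube at (5.5, 13) partially overlaps it — only the 34.00 mm² overlap (of its 78.00 mm²) is removed, clipping the outline; the 19×18.5 cube at (14.5, -2) partially overlaps it — only the 41.25 mm² overlap (of its 351.50 mm²) is removed, clipping the outline; the 13×13 cube at (7.5, 7.5) partially overlaps it — only the 86.00 mm² overlap (of its 169.00 mm²) is removed, clipping the outline — area = 204.25 mm². So its area = 204.25 mm². Layer 87 is larger (290.25 vs 204.25 mm²).

layer 87 (z = 8.7 mm)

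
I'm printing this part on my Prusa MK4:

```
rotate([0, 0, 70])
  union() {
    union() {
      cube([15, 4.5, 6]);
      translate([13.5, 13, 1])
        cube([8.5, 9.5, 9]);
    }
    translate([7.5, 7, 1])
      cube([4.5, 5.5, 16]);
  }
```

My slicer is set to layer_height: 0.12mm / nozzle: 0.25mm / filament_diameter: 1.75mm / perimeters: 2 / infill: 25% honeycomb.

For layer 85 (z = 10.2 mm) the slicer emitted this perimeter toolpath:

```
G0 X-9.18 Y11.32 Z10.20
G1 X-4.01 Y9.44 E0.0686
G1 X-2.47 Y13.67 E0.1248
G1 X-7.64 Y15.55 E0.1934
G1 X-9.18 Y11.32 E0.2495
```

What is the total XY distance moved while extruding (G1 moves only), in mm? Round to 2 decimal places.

20.01 mm

Sum the Euclidean lengths of each G1 segment: total = 20.01 mm.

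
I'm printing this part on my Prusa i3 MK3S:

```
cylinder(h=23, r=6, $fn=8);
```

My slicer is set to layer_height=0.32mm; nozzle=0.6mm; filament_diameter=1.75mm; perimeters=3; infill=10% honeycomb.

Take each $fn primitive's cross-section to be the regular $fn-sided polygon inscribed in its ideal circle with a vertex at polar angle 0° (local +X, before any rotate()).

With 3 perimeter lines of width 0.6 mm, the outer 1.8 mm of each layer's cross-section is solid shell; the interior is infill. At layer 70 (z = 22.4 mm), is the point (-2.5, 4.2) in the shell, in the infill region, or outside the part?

At z = 22.4 mm: the cylinder: section is a regular 8-gon, circumradius r=6. Overall, the cross-section is a single solid region. The nearest boundary edge runs (0.00, 6.00)→(-4.24, 4.24); distance from the point to it = 0.71 mm. The point is inside the cross-section, 0.71 mm from the nearest boundary — within the 1.8 mm shell band (3 × 0.6).

shell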